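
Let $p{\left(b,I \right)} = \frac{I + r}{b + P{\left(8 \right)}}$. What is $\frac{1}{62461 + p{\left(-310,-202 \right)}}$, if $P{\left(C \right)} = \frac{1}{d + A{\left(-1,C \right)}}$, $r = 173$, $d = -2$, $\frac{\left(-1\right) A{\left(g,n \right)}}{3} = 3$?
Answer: $\frac{3411}{213054790} \approx 1.601 \cdot 10^{-5}$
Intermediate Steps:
$A{\left(g,n \right)} = -9$ ($A{\left(g,n \right)} = \left(-3\right) 3 = -9$)
$P{\left(C \right)} = - \frac{1}{11}$ ($P{\left(C \right)} = \frac{1}{-2 - 9} = \frac{1}{-11} = - \frac{1}{11}$)
$p{\left(b,I \right)} = \frac{173 + I}{- \frac{1}{11} + b}$ ($p{\left(b,I \right)} = \frac{I + 173}{b - \frac{1}{11}} = \frac{173 + I}{- \frac{1}{11} + b}$)
$\frac{1}{62461 + p{\left(-310,-202 \right)}} = \frac{1}{62461 + \frac{11 \left(173 - 202\right)}{-1 + 11 \left(-310\right)}} = \frac{1}{62461 + 11 \frac{1}{-1 - 3410} \left(-29\right)} = \frac{1}{62461 + 11 \frac{1}{-3411} \left(-29\right)} = \frac{1}{62461 + 11 \left(- \frac{1}{3411}\right) \left(-29\right)} = \frac{1}{62461 + \frac{319}{3411}} = \frac{1}{\frac{213054790}{3411}} = \frac{3411}{213054790}$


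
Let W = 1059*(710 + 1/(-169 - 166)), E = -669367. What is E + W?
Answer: 27644146/335 ≈ 82520.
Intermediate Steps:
W = 251882091/335 (W = 1059*(710 + 1/(-335)) = 1059*(710 - 1/335) = 1059*(237849/335) = 251882091/335 ≈ 7.5189e+5)
E + W = -669367 + 251882091/335 = 27644146/335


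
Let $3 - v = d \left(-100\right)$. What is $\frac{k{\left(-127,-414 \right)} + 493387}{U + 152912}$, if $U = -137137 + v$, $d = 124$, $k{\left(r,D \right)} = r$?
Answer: $\frac{246630}{14089} \approx 17.505$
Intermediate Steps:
$v = 12403$ ($v = 3 - 124 \left(-100\right) = 3 - -12400 = 3 + 12400 = 12403$)
$U = -124734$ ($U = -137137 + 12403 = -124734$)
$\frac{k{\left(-127,-414 \right)} + 493387}{U + 152912} = \frac{-127 + 493387}{-124734 + 152912} = \frac{493260}{28178} = 493260 \cdot \frac{1}{28178} = \frac{246630}{14089}$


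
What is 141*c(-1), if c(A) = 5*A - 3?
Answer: -1128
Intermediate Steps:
c(A) = -3 + 5*A
141*c(-1) = 141*(-3 + 5*(-1)) = 141*(-3 - 5) = 141*(-8) = -1128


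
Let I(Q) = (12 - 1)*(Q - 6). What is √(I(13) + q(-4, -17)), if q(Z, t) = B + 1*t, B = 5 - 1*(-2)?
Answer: √67 ≈ 8.1853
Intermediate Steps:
B = 7 (B = 5 + 2 = 7)
I(Q) = -66 + 11*Q (I(Q) = 11*(-6 + Q) = -66 + 11*Q)
q(Z, t) = 7 + t (q(Z, t) = 7 + 1*t = 7 + t)
√(I(13) + q(-4, -17)) = √((-66 + 11*13) + (7 - 17)) = √((-66 + 143) - 10) = √(77 - 10) = √67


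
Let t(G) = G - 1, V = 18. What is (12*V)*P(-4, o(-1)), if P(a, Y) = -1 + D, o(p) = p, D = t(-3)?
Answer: -1080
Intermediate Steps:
t(G) = -1 + G
D = -4 (D = -1 - 3 = -4)
P(a, Y) = -5 (P(a, Y) = -1 - 4 = -5)
(12*V)*P(-4, o(-1)) = (12*18)*(-5) = 216*(-5) = -1080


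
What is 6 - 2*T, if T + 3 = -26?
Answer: 64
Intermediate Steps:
T = -29 (T = -3 - 26 = -29)
6 - 2*T = 6 - 2*(-29) = 6 + 58 = 64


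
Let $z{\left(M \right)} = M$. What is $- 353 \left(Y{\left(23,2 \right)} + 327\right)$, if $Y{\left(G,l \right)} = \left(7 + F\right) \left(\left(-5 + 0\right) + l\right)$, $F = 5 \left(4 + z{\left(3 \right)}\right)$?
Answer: $-70953$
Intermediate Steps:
$F = 35$ ($F = 5 \left(4 + 3\right) = 5 \cdot 7 = 35$)
$Y{\left(G,l \right)} = -210 + 42 l$ ($Y{\left(G,l \right)} = \left(7 + 35\right) \left(\left(-5 + 0\right) + l\right) = 42 \left(-5 + l\right) = -210 + 42 l$)
$- 353 \left(Y{\left(23,2 \right)} + 327\right) = - 353 \left(\left(-210 + 42 \cdot 2\right) + 327\right) = - 353 \left(\left(-210 + 84\right) + 327\right) = - 353 \left(-126 + 327\right) = \left(-353\right) 201 = -70953$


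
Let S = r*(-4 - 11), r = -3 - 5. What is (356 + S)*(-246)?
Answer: -117096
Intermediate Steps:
r = -8
S = 120 (S = -8*(-4 - 11) = -8*(-15) = 120)
(356 + S)*(-246) = (356 + 120)*(-246) = 476*(-246) = -117096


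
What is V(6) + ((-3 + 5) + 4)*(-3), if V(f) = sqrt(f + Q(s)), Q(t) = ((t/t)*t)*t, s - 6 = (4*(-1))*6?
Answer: -18 + sqrt(330) ≈ 0.16590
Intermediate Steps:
s = -18 (s = 6 + (4*(-1))*6 = 6 - 4*6 = 6 - 24 = -18)
Q(t) = t**2 (Q(t) = (1*t)*t = t*t = t**2)
V(f) = sqrt(324 + f) (V(f) = sqrt(f + (-18)**2) = sqrt(f + 324) = sqrt(324 + f))
V(6) + ((-3 + 5) + 4)*(-3) = sqrt(324 + 6) + ((-3 + 5) + 4)*(-3) = sqrt(330) + (2 + 4)*(-3) = sqrt(330) + 6*(-3) = sqrt(330) - 18 = -18 + sqrt(330)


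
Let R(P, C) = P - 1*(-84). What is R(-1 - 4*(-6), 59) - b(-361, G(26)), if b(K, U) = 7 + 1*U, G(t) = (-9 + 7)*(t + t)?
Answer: 204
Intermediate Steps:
G(t) = -4*t
b(K, U) = 7 + U
R(P, C) = 84 + P (R(P, C) = P + 84 = 84 + P)
R(-1 - 4*(-6), 59) - b(-361, G(26)) = (84 + (-1 - 4*(-6))) - (7 - 4*26) = (84 + (-1 + 24)) - (7 - 104) = (84 + 23) - 1*(-97) = 107 + 97 = 204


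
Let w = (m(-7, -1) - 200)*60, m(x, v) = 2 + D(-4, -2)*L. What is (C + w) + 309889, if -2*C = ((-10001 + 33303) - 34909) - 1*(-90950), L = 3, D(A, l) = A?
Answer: 515235/2 ≈ 2.5762e+5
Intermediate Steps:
m(x, v) = -10 (m(x, v) = 2 - 4*3 = 2 - 12 = -10)
w = -12600 (w = (-10 - 200)*60 = -210*60 = -12600)
C = -79343/2 (C = -(((-10001 + 33303) - 34909) - 1*(-90950))/2 = -((23302 - 34909) + 90950)/2 = -(-11607 + 90950)/2 = -½*79343 = -79343/2 ≈ -39672.)
(C + w) + 309889 = (-79343/2 - 12600) + 309889 = -104543/2 + 309889 = 515235/2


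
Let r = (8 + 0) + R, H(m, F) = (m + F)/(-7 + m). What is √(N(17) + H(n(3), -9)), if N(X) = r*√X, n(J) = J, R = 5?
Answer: √(6 + 52*√17)/2 ≈ 7.4230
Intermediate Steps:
H(m, F) = (F + m)/(-7 + m)
r = 13 (r = (8 + 0) + 5 = 8 + 5 = 13)
N(X) = 13*√X
√(N(17) + H(n(3), -9)) = √(13*√17 + (-9 + 3)/(-7 + 3)) = √(13*√17 - 6/(-4)) = √(13*√17 - ¼*(-6)) = √(13*√17 + 3/2) = √(3/2 + 13*√17)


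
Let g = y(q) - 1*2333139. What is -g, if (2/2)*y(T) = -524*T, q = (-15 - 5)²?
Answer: 2542739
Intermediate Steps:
q = 400 (q = (-20)² = 400)
y(T) = -524*T
g = -2542739 (g = -524*400 - 1*2333139 = -209600 - 2333139 = -2542739)
-g = -1*(-2542739) = 2542739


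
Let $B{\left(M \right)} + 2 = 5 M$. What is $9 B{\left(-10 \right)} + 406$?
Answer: $-62$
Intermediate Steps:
$B{\left(M \right)} = -2 + 5 M$
$9 B{\left(-10 \right)} + 406 = 9 \left(-2 + 5 \left(-10\right)\right) + 406 = 9 \left(-2 - 50\right) + 406 = 9 \left(-52\right) + 406 = -468 + 406 = -62$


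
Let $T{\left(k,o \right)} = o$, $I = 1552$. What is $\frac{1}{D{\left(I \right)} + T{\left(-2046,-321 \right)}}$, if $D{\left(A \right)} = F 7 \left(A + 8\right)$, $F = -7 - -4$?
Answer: $- \frac{1}{33081} \approx -3.0229 \cdot 10^{-5}$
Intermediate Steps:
$F = -3$ ($F = -7 + 4 = -3$)
$D{\left(A \right)} = -168 - 21 A$ ($D{\left(A \right)} = - 3 \cdot 7 \left(A + 8\right) = - 3 \cdot 7 \left(8 + A\right) = - 3 \left(56 + 7 A\right) = -168 - 21 A$)
$\frac{1}{D{\left(I \right)} + T{\left(-2046,-321 \right)}} = \frac{1}{\left(-168 - 32592\right) - 321} = \frac{1}{-32760 - 321} = \frac{1}{-33081} = - \frac{1}{33081}$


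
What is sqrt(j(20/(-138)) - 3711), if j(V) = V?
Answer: I*sqrt(17668761)/69 ≈ 60.919*I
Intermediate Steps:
sqrt(j(20/(-138)) - 3711) = sqrt(20/(-138) - 3711) = sqrt(20*(-1/138) - 3711) = sqrt(-10/69 - 3711) = sqrt(-256069/69) = I*sqrt(17668761)/69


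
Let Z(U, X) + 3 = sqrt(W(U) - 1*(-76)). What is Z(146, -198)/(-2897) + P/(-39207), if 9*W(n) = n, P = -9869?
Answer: 28708114/113582679 - sqrt(830)/8691 ≈ 0.24944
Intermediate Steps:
W(n) = n/9
Z(U, X) = -3 + sqrt(76 + U/9) (Z(U, X) = -3 + sqrt(U/9 - 1*(-76)) = -3 + sqrt(U/9 + 76) = -3 + sqrt(76 + U/9))
Z(146, -198)/(-2897) + P/(-39207) = (-3 + sqrt(684 + 146)/3)/(-2897) - 9869/(-39207) = (-3 + sqrt(830)/3)*(-1/2897) - 9869*(-1/39207) = (3/2897 - sqrt(830)/8691) + 9869/39207 = 28708114/113582679 - sqrt(830)/8691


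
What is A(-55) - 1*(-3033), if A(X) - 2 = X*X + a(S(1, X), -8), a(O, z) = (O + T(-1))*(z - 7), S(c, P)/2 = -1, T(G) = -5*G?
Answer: 6015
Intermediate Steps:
S(c, P) = -2 (S(c, P) = 2*(-1) = -2)
a(O, z) = (-7 + z)*(5 + O) (a(O, z) = (O - 5*(-1))*(z - 7) = (O + 5)*(-7 + z) = (5 + O)*(-7 + z) = (-7 + z)*(5 + O))
A(X) = -43 + X² (A(X) = 2 + (X*X + (-35 - 7*(-2) + 5*(-8) - 2*(-8))) = 2 + (X² + (-35 + 14 - 40 + 16)) = 2 + (X² - 45) = 2 + (-45 + X²) = -43 + X²)
A(-55) - 1*(-3033) = (-43 + (-55)²) - 1*(-3033) = (-43 + 3025) + 3033 = 2982 + 3033 = 6015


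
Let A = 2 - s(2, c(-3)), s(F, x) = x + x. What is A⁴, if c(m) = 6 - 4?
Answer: 16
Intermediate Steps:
c(m) = 2
s(F, x) = 2*x
A = -2 (A = 2 - 2*2 = 2 - 1*4 = 2 - 4 = -2)
A⁴ = (-2)⁴ = 16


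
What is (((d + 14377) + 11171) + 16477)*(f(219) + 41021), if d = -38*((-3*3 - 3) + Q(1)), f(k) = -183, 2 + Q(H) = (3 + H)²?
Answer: 1713113262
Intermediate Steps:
Q(H) = -2 + (3 + H)²
d = -76 (d = -38*((-3*3 - 3) + (-2 + (3 + 1)²)) = -38*((-9 - 3) + (-2 + 4²)) = -38*(-12 + (-2 + 16)) = -38*(-12 + 14) = -38*2 = -76)
(((d + 14377) + 11171) + 16477)*(f(219) + 41021) = (((-76 + 14377) + 11171) + 16477)*(-183 + 41021) = ((14301 + 11171) + 16477)*40838 = (25472 + 16477)*40838 = 41949*40838 = 1713113262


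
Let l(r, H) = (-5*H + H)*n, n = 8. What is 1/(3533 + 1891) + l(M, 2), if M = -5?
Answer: -347135/5424 ≈ -64.000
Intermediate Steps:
l(r, H) = -32*H (l(r, H) = (-5*H + H)*8 = -4*H*8 = -32*H)
1/(3533 + 1891) + l(M, 2) = 1/(3533 + 1891) - 32*2 = 1/5424 - 64 = -347135/5424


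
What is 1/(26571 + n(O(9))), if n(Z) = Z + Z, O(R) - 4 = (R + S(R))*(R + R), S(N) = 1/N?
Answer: 1/26907 ≈ 3.7165e-5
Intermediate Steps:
S(N) = 1/N
O(R) = 4 + 2*R*(R + 1/R) (O(R) = 4 + (R + 1/R)*(R + R) = 4 + (R + 1/R)*(2*R) = 4 + 2*R*(R + 1/R))
n(Z) = 2*Z
1/(26571 + n(O(9))) = 1/(26571 + 2*(6 + 2*9²)) = 1/(26571 + 2*(6 + 2*81)) = 1/(26571 + 2*(6 + 162)) = 1/(26571 + 2*168) = 1/(26571 + 336) = 1/26907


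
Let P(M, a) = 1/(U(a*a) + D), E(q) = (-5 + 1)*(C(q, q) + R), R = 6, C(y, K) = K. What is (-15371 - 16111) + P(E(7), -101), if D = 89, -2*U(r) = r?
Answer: -315544088/10023 ≈ -31482.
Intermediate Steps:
U(r) = -r/2
E(q) = -24 - 4*q (E(q) = (-5 + 1)*(q + 6) = -4*(6 + q) = -24 - 4*q)
P(M, a) = 1/(89 - a²/2) (P(M, a) = 1/(-a*a/2 + 89) = 1/(-a²/2 + 89) = 1/(89 - a²/2))
(-15371 - 16111) + P(E(7), -101) = (-15371 - 16111) - 2/(-178 + (-101)²) = -31482 - 2/(-178 + 10201) = -31482 - 2/10023 = -315544088/10023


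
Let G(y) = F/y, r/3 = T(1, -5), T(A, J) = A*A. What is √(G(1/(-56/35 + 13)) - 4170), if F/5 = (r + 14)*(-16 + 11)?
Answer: I*√9015 ≈ 94.947*I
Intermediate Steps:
T(A, J) = A²
r = 3 (r = 3*1² = 3*1 = 3)
F = -425 (F = 5*((3 + 14)*(-16 + 11)) = 5*(17*(-5)) = 5*(-85) = -425)
G(y) = -425/y
√(G(1/(-56/35 + 13)) - 4170) = √(-425/(1/(-56/35 + 13)) - 4170) = √(-425/(1/(-56*1/35 + 13)) - 4170) = √(-425/(1/(-8/5 + 13)) - 4170) = √(-425/(1/(57/5)) - 4170) = √(-425/5/57 - 4170) = √(-425*57/5 - 4170) = √(-4845 - 4170) = √(-9015) = I*√9015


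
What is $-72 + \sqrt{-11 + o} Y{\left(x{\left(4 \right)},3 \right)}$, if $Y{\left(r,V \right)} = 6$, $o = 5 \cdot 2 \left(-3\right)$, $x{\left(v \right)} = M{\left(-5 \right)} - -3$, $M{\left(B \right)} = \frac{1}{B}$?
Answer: $-72 + 6 i \sqrt{41} \approx -72.0 + 38.419 i$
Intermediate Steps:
$x{\left(v \right)} = \frac{14}{5}$ ($x{\left(v \right)} = \frac{1}{-5} - -3 = - \frac{1}{5} + 3 = \frac{14}{5}$)
$o = -30$ ($o = 10 \left(-3\right) = -30$)
$-72 + \sqrt{-11 + o} Y{\left(x{\left(4 \right)},3 \right)} = -72 + \sqrt{-11 - 30} \cdot 6 = -72 + \sqrt{-41} \cdot 6 = -72 + i \sqrt{41} \cdot 6 = -72 + 6 i \sqrt{41}$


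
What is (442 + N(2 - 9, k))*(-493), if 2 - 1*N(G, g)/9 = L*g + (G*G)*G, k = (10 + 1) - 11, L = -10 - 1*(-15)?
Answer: -1748671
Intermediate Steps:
L = 5 (L = -10 + 15 = 5)
k = 0 (k = 11 - 11 = 0)
N(G, g) = 18 - 45*g - 9*G³ (N(G, g) = 18 - 9*(5*g + (G*G)*G) = 18 - 9*(5*g + G²*G) = 18 - 9*(5*g + G³) = 18 - 9*(G³ + 5*g) = 18 + (-45*g - 9*G³) = 18 - 45*g - 9*G³)
(442 + N(2 - 9, k))*(-493) = (442 + (18 - 45*0 - 9*(2 - 9)³))*(-493) = (442 + (18 + 0 - 9*(-7)³))*(-493) = (442 + (18 + 0 - 9*(-343)))*(-493) = (442 + (18 + 0 + 3087))*(-493) = (442 + 3105)*(-493) = 3547*(-493) = -1748671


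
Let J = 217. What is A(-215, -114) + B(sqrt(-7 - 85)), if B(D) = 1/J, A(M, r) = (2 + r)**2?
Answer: 2722049/217 ≈ 12544.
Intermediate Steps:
B(D) = 1/217
A(-215, -114) + B(sqrt(-7 - 85)) = (2 - 114)**2 + 1/217 = (-112)**2 + 1/217 = 12544 + 1/217 = 2722049/217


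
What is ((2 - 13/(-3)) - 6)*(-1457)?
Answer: -1457/3 ≈ -485.67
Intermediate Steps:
((2 - 13/(-3)) - 6)*(-1457) = ((2 - 13*(-⅓)) - 6)*(-1457) = ((2 + 13/3) - 6)*(-1457) = (19/3 - 6)*(-1457) = (⅓)*(-1457) = -1457/3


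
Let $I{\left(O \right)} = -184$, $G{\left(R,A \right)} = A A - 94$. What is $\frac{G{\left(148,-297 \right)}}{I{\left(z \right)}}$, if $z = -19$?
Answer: $- \frac{88115}{184} \approx -478.89$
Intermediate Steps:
$G{\left(R,A \right)} = -94 + A^{2}$ ($G{\left(R,A \right)} = A^{2} - 94 = -94 + A^{2}$)
$\frac{G{\left(148,-297 \right)}}{I{\left(z \right)}} = \frac{-94 + \left(-297\right)^{2}}{-184} = \left(-94 + 88209\right) \left(- \frac{1}{184}\right) = 88115 \left(- \frac{1}{184}\right) = - \frac{88115}{184}$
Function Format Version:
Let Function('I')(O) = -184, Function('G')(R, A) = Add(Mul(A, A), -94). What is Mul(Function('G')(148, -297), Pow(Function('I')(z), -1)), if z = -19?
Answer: Rational(-88115, 184) ≈ -478.89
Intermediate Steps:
Function('G')(R, A) = Add(-94, Pow(A, 2)) (Function('G')(R, A) = Add(Pow(A, 2), -94) = Add(-94, Pow(A, 2)))
Mul(Function('G')(148, -297), Pow(Function('I')(z), -1)) = Mul(Add(-94, Pow(-297, 2)), Pow(-184, -1)) = Mul(Add(-94, 88209), Rational(-1, 184)) = Mul(88115, Rational(-1, 184)) = Rational(-88115, 184)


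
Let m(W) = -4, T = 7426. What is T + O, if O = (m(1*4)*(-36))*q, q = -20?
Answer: 4546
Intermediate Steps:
O = -2880 (O = -4*(-36)*(-20) = 144*(-20) = -2880)
T + O = 7426 - 2880 = 4546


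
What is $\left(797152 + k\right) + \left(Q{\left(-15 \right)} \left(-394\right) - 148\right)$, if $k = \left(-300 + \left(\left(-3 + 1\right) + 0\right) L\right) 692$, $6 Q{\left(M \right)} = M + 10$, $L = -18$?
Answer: $\frac{1843933}{3} \approx 6.1464 \cdot 10^{5}$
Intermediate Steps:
$Q{\left(M \right)} = \frac{5}{3} + \frac{M}{6}$ ($Q{\left(M \right)} = \frac{M + 10}{6} = \frac{10 + M}{6} = \frac{5}{3} + \frac{M}{6}$)
$k = -182688$ ($k = \left(-300 + \left(\left(-3 + 1\right) + 0\right) \left(-18\right)\right) 692 = \left(-300 + \left(-2 + 0\right) \left(-18\right)\right) 692 = \left(-300 - -36\right) 692 = \left(-300 + 36\right) 692 = \left(-264\right) 692 = -182688$)
$\left(797152 + k\right) + \left(Q{\left(-15 \right)} \left(-394\right) - 148\right) = \left(797152 - 182688\right) - \left(148 - \left(\frac{5}{3} + \frac{1}{6} \left(-15\right)\right) \left(-394\right)\right) = 614464 - \left(148 - \left(\frac{5}{3} - \frac{5}{2}\right) \left(-394\right)\right) = 614464 - - \frac{541}{3} = 614464 + \left(\frac{985}{3} - 148\right) = 614464 + \frac{541}{3} = \frac{1843933}{3}$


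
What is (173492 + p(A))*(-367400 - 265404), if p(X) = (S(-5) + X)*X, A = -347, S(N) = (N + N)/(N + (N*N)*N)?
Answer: -2417542886264/13 ≈ -1.8596e+11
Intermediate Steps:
S(N) = 2*N/(N + N³) (S(N) = (2*N)/(N + N²*N) = (2*N)/(N + N³) = 2*N/(N + N³))
p(X) = X*(1/13 + X) (p(X) = (2/(1 + (-5)²) + X)*X = (2/(1 + 25) + X)*X = (2/26 + X)*X = (2*(1/26) + X)*X = (1/13 + X)*X = X*(1/13 + X))
(173492 + p(A))*(-367400 - 265404) = (173492 - 347*(1/13 - 347))*(-367400 - 265404) = (173492 - 347*(-4510/13))*(-632804) = (173492 + 1564970/13)*(-632804) = (3820366/13)*(-632804) = -2417542886264/13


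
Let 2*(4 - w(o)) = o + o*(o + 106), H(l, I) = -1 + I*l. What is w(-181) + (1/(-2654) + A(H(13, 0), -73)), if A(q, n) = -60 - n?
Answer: -17728721/2654 ≈ -6680.0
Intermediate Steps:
w(o) = 4 - o/2 - o*(106 + o)/2 (w(o) = 4 - (o + o*(o + 106))/2 = 4 - (o + o*(106 + o))/2 = 4 + (-o/2 - o*(106 + o)/2) = 4 - o/2 - o*(106 + o)/2)
w(-181) + (1/(-2654) + A(H(13, 0), -73)) = (4 - 107/2*(-181) - ½*(-181)²) + (1/(-2654) + (-60 - 1*(-73))) = (4 + 19367/2 - ½*32761) + (-1/2654 + (-60 + 73)) = (4 + 19367/2 - 32761/2) + (-1/2654 + 13) = -6693 + 34501/2654 = -17728721/2654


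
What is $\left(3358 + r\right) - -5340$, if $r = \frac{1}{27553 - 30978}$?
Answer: $\frac{29790649}{3425} \approx 8698.0$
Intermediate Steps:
$r = - \frac{1}{3425}$ ($r = \frac{1}{-3425} = - \frac{1}{3425} \approx -0.00029197$)
$\left(3358 + r\right) - -5340 = \left(3358 - \frac{1}{3425}\right) - -5340 = \frac{11501149}{3425} + 5340 = \frac{29790649}{3425}$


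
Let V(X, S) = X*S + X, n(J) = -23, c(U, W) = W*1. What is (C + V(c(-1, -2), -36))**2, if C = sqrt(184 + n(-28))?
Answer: (70 + sqrt(161))**2 ≈ 6837.4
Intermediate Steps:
c(U, W) = W
V(X, S) = X + S*X (V(X, S) = S*X + X = X + S*X)
C = sqrt(161) (C = sqrt(184 - 23) = sqrt(161) ≈ 12.689)
(C + V(c(-1, -2), -36))**2 = (sqrt(161) - 2*(1 - 36))**2 = (sqrt(161) - 2*(-35))**2 = (sqrt(161) + 70)**2 = (70 + sqrt(161))**2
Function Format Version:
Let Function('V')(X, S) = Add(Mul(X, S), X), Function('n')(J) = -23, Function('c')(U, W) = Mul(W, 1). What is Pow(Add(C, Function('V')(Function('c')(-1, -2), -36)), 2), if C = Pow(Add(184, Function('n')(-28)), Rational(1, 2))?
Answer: Pow(Add(70, Pow(161, Rational(1, 2))), 2) ≈ 6837.4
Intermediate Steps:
Function('c')(U, W) = W
Function('V')(X, S) = Add(X, Mul(S, X)) (Function('V')(X, S) = Add(Mul(S, X), X) = Add(X, Mul(S, X)))
C = Pow(161, Rational(1, 2)) (C = Pow(Add(184, -23), Rational(1, 2)) = Pow(161, Rational(1, 2)) ≈ 12.689)
Pow(Add(C, Function('V')(Function('c')(-1, -2), -36)), 2) = Pow(Add(Pow(161, Rational(1, 2)), Mul(-2, Add(1, -36))), 2) = Pow(Add(Pow(161, Rational(1, 2)), Mul(-2, -35)), 2) = Pow(Add(Pow(161, Rational(1, 2)), 70), 2) = Pow(Add(70, Pow(161, Rational(1, 2))), 2)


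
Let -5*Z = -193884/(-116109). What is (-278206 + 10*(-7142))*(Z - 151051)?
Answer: 3406604110388006/64505 ≈ 5.2811e+10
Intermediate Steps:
Z = -64628/193515 (Z = -(-193884)/(5*(-116109)) = -(-193884)*(-1)/(5*116109) = -⅕*64628/38703 = -64628/193515 ≈ -0.33397)
(-278206 + 10*(-7142))*(Z - 151051) = (-278206 + 10*(-7142))*(-64628/193515 - 151051) = (-278206 - 71420)*(-29230698893/193515) = -349626*(-29230698893/193515) = 3406604110388006/64505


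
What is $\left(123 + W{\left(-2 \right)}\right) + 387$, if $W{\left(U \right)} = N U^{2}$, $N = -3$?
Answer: $498$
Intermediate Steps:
$W{\left(U \right)} = - 3 U^{2}$
$\left(123 + W{\left(-2 \right)}\right) + 387 = \left(123 - 3 \left(-2\right)^{2}\right) + 387 = \left(123 - 12\right) + 387 = 111 + 387 = 498$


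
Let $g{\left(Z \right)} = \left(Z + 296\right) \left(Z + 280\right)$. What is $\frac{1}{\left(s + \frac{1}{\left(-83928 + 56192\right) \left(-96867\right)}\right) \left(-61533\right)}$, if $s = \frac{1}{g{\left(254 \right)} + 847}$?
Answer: $- \frac{87928926836696}{18371002994583} \approx -4.7863$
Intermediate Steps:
$g{\left(Z \right)} = \left(280 + Z\right) \left(296 + Z\right)$ ($g{\left(Z \right)} = \left(296 + Z\right) \left(280 + Z\right) = \left(280 + Z\right) \left(296 + Z\right)$)
$s = \frac{1}{294547}$ ($s = \frac{1}{\left(82880 + 254^{2} + 576 \cdot 254\right) + 847} = \frac{1}{\left(82880 + 64516 + 146304\right) + 847} = \frac{1}{293700 + 847} = \frac{1}{294547} \approx 3.395 \cdot 10^{-6}$)
$\frac{1}{\left(s + \frac{1}{\left(-83928 + 56192\right) \left(-96867\right)}\right) \left(-61533\right)} = \frac{1}{\left(\frac{1}{294547} + \frac{1}{\left(-83928 + 56192\right) \left(-96867\right)}\right) \left(-61533\right)} = \frac{1}{\frac{1}{294547} + \frac{1}{-27736} \left(- \frac{1}{96867}\right)} \left(- \frac{1}{61533}\right) = \frac{1}{\frac{1}{294547} - - \frac{1}{2686703112}} \left(- \frac{1}{61533}\right) = \frac{1}{\frac{1}{294547} + \frac{1}{2686703112}} \left(- \frac{1}{61533}\right) = \frac{1}{\frac{2686997659}{791360341530264}} \left(- \frac{1}{61533}\right) = \frac{791360341530264}{2686997659} \left(- \frac{1}{61533}\right) = - \frac{87928926836696}{18371002994583}$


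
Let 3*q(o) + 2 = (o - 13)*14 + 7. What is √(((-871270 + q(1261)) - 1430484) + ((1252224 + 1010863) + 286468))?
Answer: 4*√142665/3 ≈ 503.61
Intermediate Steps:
q(o) = -59 + 14*o/3 (q(o) = -⅔ + ((o - 13)*14 + 7)/3 = -⅔ + ((-13 + o)*14 + 7)/3 = -⅔ + ((-182 + 14*o) + 7)/3 = -⅔ + (-175 + 14*o)/3 = -⅔ + (-175/3 + 14*o/3) = -59 + 14*o/3)
√(((-871270 + q(1261)) - 1430484) + ((1252224 + 1010863) + 286468)) = √(((-871270 + (-59 + (14/3)*1261)) - 1430484) + ((1252224 + 1010863) + 286468)) = √(((-871270 + (-59 + 17654/3)) - 1430484) + (2263087 + 286468)) = √(((-871270 + 17477/3) - 1430484) + 2549555) = √((-2596333/3 - 1430484) + 2549555) = √(-6887785/3 + 2549555) = √(760880/3) = 4*√142665/3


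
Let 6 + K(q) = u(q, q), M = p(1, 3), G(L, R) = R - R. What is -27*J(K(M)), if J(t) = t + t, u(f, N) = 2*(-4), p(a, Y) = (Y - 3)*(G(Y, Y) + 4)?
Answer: 756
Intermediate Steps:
G(L, R) = 0
p(a, Y) = -12 + 4*Y (p(a, Y) = (Y - 3)*(0 + 4) = (-3 + Y)*4 = -12 + 4*Y)
M = 0 (M = -12 + 4*3 = -12 + 12 = 0)
u(f, N) = -8
K(q) = -14 (K(q) = -6 - 8 = -14)
J(t) = 2*t
-27*J(K(M)) = -54*(-14) = -27*(-28) = 756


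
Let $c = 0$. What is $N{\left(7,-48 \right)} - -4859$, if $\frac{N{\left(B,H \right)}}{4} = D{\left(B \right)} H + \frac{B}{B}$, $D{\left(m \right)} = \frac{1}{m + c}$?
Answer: $\frac{33849}{7} \approx 4835.6$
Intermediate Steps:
$D{\left(m \right)} = \frac{1}{m}$ ($D{\left(m \right)} = \frac{1}{m + 0} = \frac{1}{m}$)
$N{\left(B,H \right)} = 4 + \frac{4 H}{B}$ ($N{\left(B,H \right)} = 4 \left(\frac{H}{B} + \frac{B}{B}\right) = 4 \left(\frac{H}{B} + 1\right) = 4 \left(1 + \frac{H}{B}\right) = 4 + \frac{4 H}{B}$)
$N{\left(7,-48 \right)} - -4859 = \left(4 + 4 \left(-48\right) \frac{1}{7}\right) - -4859 = \left(4 + 4 \left(-48\right) \frac{1}{7}\right) + 4859 = \left(4 - \frac{192}{7}\right) + 4859 = - \frac{164}{7} + 4859 = \frac{33849}{7}$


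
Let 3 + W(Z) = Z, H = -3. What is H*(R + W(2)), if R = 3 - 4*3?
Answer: 30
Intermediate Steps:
R = -9 (R = 3 - 12 = -9)
W(Z) = -3 + Z
H*(R + W(2)) = -3*(-9 + (-3 + 2)) = -3*(-9 - 1) = -3*(-10) = 30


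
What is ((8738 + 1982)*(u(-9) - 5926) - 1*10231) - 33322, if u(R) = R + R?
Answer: -63763233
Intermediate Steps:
u(R) = 2*R
((8738 + 1982)*(u(-9) - 5926) - 1*10231) - 33322 = ((8738 + 1982)*(2*(-9) - 5926) - 1*10231) - 33322 = (10720*(-18 - 5926) - 10231) - 33322 = (10720*(-5944) - 10231) - 33322 = (-63719680 - 10231) - 33322 = -63729911 - 33322 = -63763233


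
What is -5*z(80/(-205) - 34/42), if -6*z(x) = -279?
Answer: -465/2 ≈ -232.50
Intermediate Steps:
z(x) = 93/2 (z(x) = -⅙*(-279) = 93/2)
-5*z(80/(-205) - 34/42) = -5*93/2 = -465/2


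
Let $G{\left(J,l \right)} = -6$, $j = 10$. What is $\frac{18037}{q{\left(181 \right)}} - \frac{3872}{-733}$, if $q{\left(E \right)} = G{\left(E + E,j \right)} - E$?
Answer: $- \frac{735121}{8063} \approx -91.172$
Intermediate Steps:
$q{\left(E \right)} = -6 - E$
$\frac{18037}{q{\left(181 \right)}} - \frac{3872}{-733} = \frac{18037}{-6 - 181} - \frac{3872}{-733} = \frac{18037}{-6 - 181} - - \frac{3872}{733} = \frac{18037}{-187} + \frac{3872}{733} = 18037 \left(- \frac{1}{187}\right) + \frac{3872}{733} = - \frac{1061}{11} + \frac{3872}{733} = - \frac{735121}{8063}$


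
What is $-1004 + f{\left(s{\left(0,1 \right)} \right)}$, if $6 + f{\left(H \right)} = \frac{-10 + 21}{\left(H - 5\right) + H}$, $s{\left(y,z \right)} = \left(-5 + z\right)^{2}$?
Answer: $- \frac{27259}{27} \approx -1009.6$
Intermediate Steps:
$f{\left(H \right)} = -6 + \frac{11}{-5 + 2 H}$ ($f{\left(H \right)} = -6 + \frac{-10 + 21}{\left(H - 5\right) + H} = -6 + \frac{11}{\left(-5 + H\right) + H} = -6 + \frac{11}{-5 + 2 H}$)
$-1004 + f{\left(s{\left(0,1 \right)} \right)} = -1004 + \frac{41 - 12 \left(-5 + 1\right)^{2}}{-5 + 2 \left(-5 + 1\right)^{2}} = -1004 + \frac{41 - 12 \left(-4\right)^{2}}{-5 + 2 \left(-4\right)^{2}} = -1004 + \frac{41 - 192}{-5 + 2 \cdot 16} = -1004 + \frac{41 - 192}{-5 + 32} = -1004 + \frac{1}{27} \left(-151\right) = -1004 - \frac{151}{27} = - \frac{27259}{27}$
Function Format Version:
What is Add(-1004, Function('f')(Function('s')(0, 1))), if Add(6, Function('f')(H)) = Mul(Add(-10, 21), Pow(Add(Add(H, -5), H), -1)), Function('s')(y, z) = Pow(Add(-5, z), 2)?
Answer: Rational(-27259, 27) ≈ -1009.6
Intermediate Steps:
Function('f')(H) = Add(-6, Mul(11, Pow(Add(-5, Mul(2, H)), -1))) (Function('f')(H) = Add(-6, Mul(Add(-10, 21), Pow(Add(Add(H, -5), H), -1))) = Add(-6, Mul(11, Pow(Add(Add(-5, H), H), -1))) = Add(-6, Mul(11, Pow(Add(-5, Mul(2, H)), -1))))
Add(-1004, Function('f')(Function('s')(0, 1))) = Add(-1004, Mul(Pow(Add(-5, Mul(2, Pow(Add(-5, 1), 2))), -1), Add(41, Mul(-12, Pow(Add(-5, 1), 2))))) = Add(-1004, Mul(Pow(Add(-5, Mul(2, Pow(-4, 2))), -1), Add(41, Mul(-12, Pow(-4, 2))))) = Add(-1004, Mul(Pow(Add(-5, Mul(2, 16)), -1), Add(41, Mul(-12, 16)))) = Add(-1004, Mul(Pow(Add(-5, 32), -1), Add(41, -192))) = Add(-1004, Mul(Pow(27, -1), -151)) = Add(-1004, Mul(Rational(1, 27), -151)) = Add(-1004, Rational(-151, 27)) = Rational(-27259, 27)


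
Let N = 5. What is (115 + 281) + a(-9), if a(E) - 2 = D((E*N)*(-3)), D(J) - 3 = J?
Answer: 536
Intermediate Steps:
D(J) = 3 + J
a(E) = 5 - 15*E (a(E) = 2 + (3 + (E*5)*(-3)) = 2 + (3 + (5*E)*(-3)) = 2 + (3 - 15*E) = 5 - 15*E)
(115 + 281) + a(-9) = (115 + 281) + (5 - 15*(-9)) = 396 + (5 + 135) = 396 + 140 = 536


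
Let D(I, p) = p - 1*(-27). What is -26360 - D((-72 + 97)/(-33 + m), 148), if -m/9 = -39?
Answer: -26535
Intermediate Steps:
m = 351 (m = -9*(-39) = 351)
D(I, p) = 27 + p (D(I, p) = p + 27 = 27 + p)
-26360 - D((-72 + 97)/(-33 + m), 148) = -26360 - (27 + 148) = -26360 - 1*175 = -26360 - 175 = -26535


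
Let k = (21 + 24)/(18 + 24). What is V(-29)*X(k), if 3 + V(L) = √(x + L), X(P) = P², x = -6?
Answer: -675/196 + 225*I*√35/196 ≈ -3.4439 + 6.7914*I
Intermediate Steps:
k = 15/14 (k = 45/42 = 45*(1/42) = 15/14 ≈ 1.0714)
V(L) = -3 + √(-6 + L)
V(-29)*X(k) = (-3 + √(-6 - 29))*(15/14)² = (-3 + √(-35))*(225/196) = (-3 + I*√35)*(225/196) = -675/196 + 225*I*√35/196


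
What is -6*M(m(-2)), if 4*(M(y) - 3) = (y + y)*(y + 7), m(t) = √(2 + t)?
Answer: -18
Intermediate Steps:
M(y) = 3 + y*(7 + y)/2 (M(y) = 3 + ((y + y)*(y + 7))/4 = 3 + ((2*y)*(7 + y))/4 = 3 + (2*y*(7 + y))/4 = 3 + y*(7 + y)/2)
-6*M(m(-2)) = -6*(3 + (√(2 - 2))²/2 + 7*√(2 - 2)/2) = -6*(3 + (√0)²/2 + 7*√0/2) = -6*(3 + (½)*0² + (7/2)*0) = -6*(3 + (½)*0 + 0) = -6*(3 + 0 + 0) = -6*3 = -18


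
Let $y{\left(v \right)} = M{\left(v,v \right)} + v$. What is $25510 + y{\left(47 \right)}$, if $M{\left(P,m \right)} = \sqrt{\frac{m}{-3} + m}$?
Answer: $25557 + \frac{\sqrt{282}}{3} \approx 25563.0$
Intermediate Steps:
$M{\left(P,m \right)} = \frac{\sqrt{6} \sqrt{m}}{3}$ ($M{\left(P,m \right)} = \sqrt{m \left(- \frac{1}{3}\right) + m} = \sqrt{- \frac{m}{3} + m} = \sqrt{\frac{2 m}{3}} = \frac{\sqrt{6} \sqrt{m}}{3}$)
$y{\left(v \right)} = v + \frac{\sqrt{6} \sqrt{v}}{3}$ ($y{\left(v \right)} = \frac{\sqrt{6} \sqrt{v}}{3} + v = v + \frac{\sqrt{6} \sqrt{v}}{3}$)
$25510 + y{\left(47 \right)} = 25510 + \left(47 + \frac{\sqrt{6} \sqrt{47}}{3}\right) = 25510 + \left(47 + \frac{\sqrt{282}}{3}\right) = 25557 + \frac{\sqrt{282}}{3}$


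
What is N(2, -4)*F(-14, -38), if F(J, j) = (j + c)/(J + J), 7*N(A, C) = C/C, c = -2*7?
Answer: 13/49 ≈ 0.26531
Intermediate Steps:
c = -14
N(A, C) = ⅐ (N(A, C) = (C/C)/7 = (⅐)*1 = ⅐)
F(J, j) = (-14 + j)/(2*J) (F(J, j) = (j - 14)/(J + J) = (-14 + j)/((2*J)) = (-14 + j)*(1/(2*J)) = (-14 + j)/(2*J))
N(2, -4)*F(-14, -38) = ((½)*(-14 - 38)/(-14))/7 = ((½)*(-1/14)*(-52))/7 = (⅐)*(13/7) = 13/49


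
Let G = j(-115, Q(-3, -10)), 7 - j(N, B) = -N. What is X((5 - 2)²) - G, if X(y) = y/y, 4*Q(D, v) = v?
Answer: 109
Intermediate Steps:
Q(D, v) = v/4
X(y) = 1
j(N, B) = 7 + N (j(N, B) = 7 - (-1)*N = 7 + N)
G = -108 (G = 7 - 115 = -108)
X((5 - 2)²) - G = 1 - 1*(-108) = 1 + 108 = 109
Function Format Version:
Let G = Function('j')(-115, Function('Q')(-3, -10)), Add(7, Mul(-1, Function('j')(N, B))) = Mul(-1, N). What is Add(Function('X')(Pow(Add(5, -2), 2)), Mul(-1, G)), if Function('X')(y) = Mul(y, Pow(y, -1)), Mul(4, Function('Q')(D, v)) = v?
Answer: 109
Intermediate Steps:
Function('Q')(D, v) = Mul(Rational(1, 4), v)
Function('X')(y) = 1
Function('j')(N, B) = Add(7, N) (Function('j')(N, B) = Add(7, Mul(-1, Mul(-1, N))) = Add(7, N))
G = -108 (G = Add(7, -115) = -108)
Add(Function('X')(Pow(Add(5, -2), 2)), Mul(-1, G)) = Add(1, Mul(-1, -108)) = Add(1, 108) = 109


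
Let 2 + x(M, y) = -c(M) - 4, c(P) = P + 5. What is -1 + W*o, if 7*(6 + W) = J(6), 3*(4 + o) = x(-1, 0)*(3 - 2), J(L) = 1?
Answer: 881/21 ≈ 41.952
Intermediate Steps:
c(P) = 5 + P
x(M, y) = -11 - M (x(M, y) = -2 + (-(5 + M) - 4) = -2 + ((-5 - M) - 4) = -2 + (-9 - M) = -11 - M)
o = -22/3 (o = -4 + ((-11 - 1*(-1))*(3 - 2))/3 = -4 + ((-11 + 1)*1)/3 = -4 + (-10*1)/3 = -4 + (1/3)*(-10) = -4 - 10/3 = -22/3 ≈ -7.3333)
W = -41/7 (W = -6 + (1/7)*1 = -6 + 1/7 = -41/7 ≈ -5.8571)
-1 + W*o = -1 - 41/7*(-22/3) = -1 + 902/21 = 881/21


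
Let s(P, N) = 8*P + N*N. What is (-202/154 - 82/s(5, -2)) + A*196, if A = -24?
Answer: -724905/154 ≈ -4707.2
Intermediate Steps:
s(P, N) = N² + 8*P (s(P, N) = 8*P + N² = N² + 8*P)
(-202/154 - 82/s(5, -2)) + A*196 = (-202/154 - 82/((-2)² + 8*5)) - 24*196 = (-202*1/154 - 82/(4 + 40)) - 4704 = (-101/77 - 82/44) - 4704 = (-101/77 - 82*1/44) - 4704 = (-101/77 - 41/22) - 4704 = -489/154 - 4704 = -724905/154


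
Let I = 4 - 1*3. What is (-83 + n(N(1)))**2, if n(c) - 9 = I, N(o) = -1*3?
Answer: 5329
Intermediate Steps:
I = 1 (I = 4 - 3 = 1)
N(o) = -3
n(c) = 10 (n(c) = 9 + 1 = 10)
(-83 + n(N(1)))**2 = (-83 + 10)**2 = (-73)**2 = 5329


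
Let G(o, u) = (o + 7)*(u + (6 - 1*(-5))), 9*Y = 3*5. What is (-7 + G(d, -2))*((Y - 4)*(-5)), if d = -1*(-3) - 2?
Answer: 2275/3 ≈ 758.33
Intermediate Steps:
d = 1 (d = 3 - 2 = 1)
Y = 5/3 (Y = (3*5)/9 = (⅑)*15 = 5/3 ≈ 1.6667)
G(o, u) = (7 + o)*(11 + u) (G(o, u) = (7 + o)*(u + (6 + 5)) = (7 + o)*(u + 11) = (7 + o)*(11 + u))
(-7 + G(d, -2))*((Y - 4)*(-5)) = (-7 + (77 + 7*(-2) + 11*1 + 1*(-2)))*((5/3 - 4)*(-5)) = (-7 + (77 - 14 + 11 - 2))*(-7/3*(-5)) = (-7 + 72)*(35/3) = 65*(35/3) = 2275/3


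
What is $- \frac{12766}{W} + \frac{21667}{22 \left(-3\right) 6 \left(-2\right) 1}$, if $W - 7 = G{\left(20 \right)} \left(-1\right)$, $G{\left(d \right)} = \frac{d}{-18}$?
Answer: $- \frac{89414357}{57816} \approx -1546.5$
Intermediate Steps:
$G{\left(d \right)} = - \frac{d}{18}$ ($G{\left(d \right)} = d \left(- \frac{1}{18}\right) = - \frac{d}{18}$)
$W = \frac{73}{9}$ ($W = 7 + \left(- \frac{1}{18}\right) 20 \left(-1\right) = 7 - - \frac{10}{9} = 7 + \frac{10}{9} = \frac{73}{9} \approx 8.1111$)
$- \frac{12766}{W} + \frac{21667}{22 \left(-3\right) 6 \left(-2\right) 1} = - \frac{12766}{\frac{73}{9}} + \frac{21667}{22 \left(-3\right) 6 \left(-2\right) 1} = \left(-12766\right) \frac{9}{73} + \frac{21667}{22 \left(\left(-18\right) \left(-2\right)\right) 1} = - \frac{114894}{73} + \frac{21667}{22 \cdot 36 \cdot 1} = - \frac{114894}{73} + \frac{21667}{792 \cdot 1} = - \frac{114894}{73} + \frac{21667}{792} = - \frac{89414357}{57816}$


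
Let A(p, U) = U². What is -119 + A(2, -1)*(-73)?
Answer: -192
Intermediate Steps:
-119 + A(2, -1)*(-73) = -119 + (-1)²*(-73) = -119 + 1*(-73) = -119 - 73 = -192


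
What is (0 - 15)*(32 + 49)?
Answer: -1215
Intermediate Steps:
(0 - 15)*(32 + 49) = -15*81 = -1215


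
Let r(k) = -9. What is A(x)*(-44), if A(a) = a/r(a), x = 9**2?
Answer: 396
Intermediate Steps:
x = 81
A(a) = -a/9 (A(a) = a/(-9) = a*(-1/9) = -a/9)
A(x)*(-44) = -1/9*81*(-44) = -9*(-44) = 396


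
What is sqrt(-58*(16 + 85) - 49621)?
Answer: I*sqrt(55479) ≈ 235.54*I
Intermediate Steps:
sqrt(-58*(16 + 85) - 49621) = sqrt(-58*101 - 49621) = sqrt(-5858 - 49621) = sqrt(-55479) = I*sqrt(55479)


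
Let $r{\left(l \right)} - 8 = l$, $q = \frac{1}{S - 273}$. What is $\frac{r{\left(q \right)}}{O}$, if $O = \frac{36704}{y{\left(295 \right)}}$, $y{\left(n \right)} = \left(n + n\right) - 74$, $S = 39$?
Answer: $\frac{80453}{715728} \approx 0.11241$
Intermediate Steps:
$y{\left(n \right)} = -74 + 2 n$ ($y{\left(n \right)} = 2 n - 74 = -74 + 2 n$)
$q = - \frac{1}{234}$ ($q = \frac{1}{39 - 273} = \frac{1}{-234} = - \frac{1}{234} \approx -0.0042735$)
$r{\left(l \right)} = 8 + l$
$O = \frac{9176}{129}$ ($O = \frac{36704}{-74 + 2 \cdot 295} = \frac{36704}{-74 + 590} = \frac{36704}{516} = 36704 \cdot \frac{1}{516} = \frac{9176}{129} \approx 71.132$)
$\frac{r{\left(q \right)}}{O} = \frac{8 - \frac{1}{234}}{\frac{9176}{129}} = \frac{1871}{234} \cdot \frac{129}{9176} = \frac{80453}{715728}$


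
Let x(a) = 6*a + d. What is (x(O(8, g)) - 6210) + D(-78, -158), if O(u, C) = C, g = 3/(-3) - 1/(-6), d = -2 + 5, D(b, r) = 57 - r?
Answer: -5997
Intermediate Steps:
d = 3
g = -⅚ (g = 3*(-⅓) - 1*(-⅙) = -1 + ⅙ = -⅚ ≈ -0.83333)
x(a) = 3 + 6*a (x(a) = 6*a + 3 = 3 + 6*a)
(x(O(8, g)) - 6210) + D(-78, -158) = ((3 + 6*(-⅚)) - 6210) + (57 - 1*(-158)) = ((3 - 5) - 6210) + (57 + 158) = (-2 - 6210) + 215 = -6212 + 215 = -5997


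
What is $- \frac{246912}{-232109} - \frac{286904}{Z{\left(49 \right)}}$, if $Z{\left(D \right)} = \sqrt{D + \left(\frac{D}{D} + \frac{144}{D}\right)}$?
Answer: $\frac{246912}{232109} - \frac{1004164 \sqrt{2594}}{1297} \approx -39431.0$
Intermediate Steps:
$Z{\left(D \right)} = \sqrt{1 + D + \frac{144}{D}}$ ($Z{\left(D \right)} = \sqrt{D + \left(1 + \frac{144}{D}\right)} = \sqrt{1 + D + \frac{144}{D}}$)
$- \frac{246912}{-232109} - \frac{286904}{Z{\left(49 \right)}} = - \frac{246912}{-232109} - \frac{286904}{\sqrt{1 + 49 + \frac{144}{49}}} = \left(-246912\right) \left(- \frac{1}{232109}\right) - \frac{286904}{\sqrt{1 + 49 + 144 \cdot \frac{1}{49}}} = \frac{246912}{232109} - \frac{286904}{\sqrt{1 + 49 + \frac{144}{49}}} = \frac{246912}{232109} - \frac{286904}{\sqrt{\frac{2594}{49}}} = \frac{246912}{232109} - \frac{286904}{\frac{1}{7} \sqrt{2594}} = \frac{246912}{232109} - 286904 \frac{7 \sqrt{2594}}{2594} = \frac{246912}{232109} - \frac{1004164 \sqrt{2594}}{1297}$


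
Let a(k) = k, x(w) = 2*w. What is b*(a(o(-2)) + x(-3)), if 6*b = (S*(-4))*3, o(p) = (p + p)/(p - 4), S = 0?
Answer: 0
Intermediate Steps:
o(p) = 2*p/(-4 + p) (o(p) = (2*p)/(-4 + p) = 2*p/(-4 + p))
b = 0 (b = ((0*(-4))*3)/6 = (0*3)/6 = (⅙)*0 = 0)
b*(a(o(-2)) + x(-3)) = 0*(2*(-2)/(-4 - 2) + 2*(-3)) = 0*(2*(-2)/(-6) - 6) = 0*(2*(-2)*(-⅙) - 6) = 0*(⅔ - 6) = 0*(-16/3) = 0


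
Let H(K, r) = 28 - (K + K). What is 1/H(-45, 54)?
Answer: 1/118 ≈ 0.0084746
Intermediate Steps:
H(K, r) = 28 - 2*K
1/H(-45, 54) = 1/(28 - 2*(-45)) = 1/(28 + 90) = 1/118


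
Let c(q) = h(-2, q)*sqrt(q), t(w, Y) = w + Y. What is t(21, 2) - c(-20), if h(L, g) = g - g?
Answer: 23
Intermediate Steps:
h(L, g) = 0
t(w, Y) = Y + w
c(q) = 0 (c(q) = 0*sqrt(q) = 0)
t(21, 2) - c(-20) = (2 + 21) - 1*0 = 23 + 0 = 23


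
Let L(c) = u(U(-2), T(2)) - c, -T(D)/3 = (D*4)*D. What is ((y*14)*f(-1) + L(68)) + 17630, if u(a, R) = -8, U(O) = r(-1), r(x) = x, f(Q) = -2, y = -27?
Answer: 18310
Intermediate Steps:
U(O) = -1
T(D) = -12*D² (T(D) = -3*D*4*D = -3*4*D*D = -12*D²)
L(c) = -8 - c
((y*14)*f(-1) + L(68)) + 17630 = (-27*14*(-2) + (-8 - 1*68)) + 17630 = (-378*(-2) + (-8 - 68)) + 17630 = (756 - 76) + 17630 = 680 + 17630 = 18310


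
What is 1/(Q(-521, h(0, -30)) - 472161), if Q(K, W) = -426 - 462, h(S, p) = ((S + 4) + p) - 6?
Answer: -1/473049 ≈ -2.1139e-6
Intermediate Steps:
h(S, p) = -2 + S + p (h(S, p) = ((4 + S) + p) - 6 = (4 + S + p) - 6 = -2 + S + p)
Q(K, W) = -888
1/(Q(-521, h(0, -30)) - 472161) = 1/(-888 - 472161) = 1/(-473049) = -1/473049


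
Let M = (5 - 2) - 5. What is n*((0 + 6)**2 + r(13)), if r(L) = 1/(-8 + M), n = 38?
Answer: 6821/5 ≈ 1364.2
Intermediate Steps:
M = -2 (M = 3 - 5 = -2)
r(L) = -1/10 (r(L) = 1/(-8 - 2) = 1/(-10) = -1/10)
n*((0 + 6)**2 + r(13)) = 38*((0 + 6)**2 - 1/10) = 38*(6**2 - 1/10) = 38*(36 - 1/10) = 38*(359/10) = 6821/5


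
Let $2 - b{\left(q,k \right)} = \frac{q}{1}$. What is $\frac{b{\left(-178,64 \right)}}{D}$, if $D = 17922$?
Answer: $\frac{30}{2987} \approx 0.010044$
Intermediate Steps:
$b{\left(q,k \right)} = 2 - q$ ($b{\left(q,k \right)} = 2 - \frac{q}{1} = 2 - q 1 = 2 - q$)
$\frac{b{\left(-178,64 \right)}}{D} = \frac{2 - -178}{17922} = \left(2 + 178\right) \frac{1}{17922} = 180 \cdot \frac{1}{17922} = \frac{30}{2987}$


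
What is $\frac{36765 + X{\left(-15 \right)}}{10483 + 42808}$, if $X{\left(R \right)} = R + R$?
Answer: $\frac{36735}{53291} \approx 0.68933$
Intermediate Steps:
$X{\left(R \right)} = 2 R$
$\frac{36765 + X{\left(-15 \right)}}{10483 + 42808} = \frac{36765 + 2 \left(-15\right)}{10483 + 42808} = \frac{36765 - 30}{53291} = 36735 \cdot \frac{1}{53291} = \frac{36735}{53291}$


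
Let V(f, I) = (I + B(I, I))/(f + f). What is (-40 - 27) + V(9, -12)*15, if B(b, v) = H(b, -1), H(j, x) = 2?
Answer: -226/3 ≈ -75.333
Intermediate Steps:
B(b, v) = 2
V(f, I) = (2 + I)/(2*f) (V(f, I) = (I + 2)/(f + f) = (2 + I)/((2*f)) = (2 + I)*(1/(2*f)) = (2 + I)/(2*f))
(-40 - 27) + V(9, -12)*15 = (-40 - 27) + ((1/2)*(2 - 12)/9)*15 = -67 + ((1/2)*(1/9)*(-10))*15 = -67 - 5/9*15 = -67 - 25/3 = -226/3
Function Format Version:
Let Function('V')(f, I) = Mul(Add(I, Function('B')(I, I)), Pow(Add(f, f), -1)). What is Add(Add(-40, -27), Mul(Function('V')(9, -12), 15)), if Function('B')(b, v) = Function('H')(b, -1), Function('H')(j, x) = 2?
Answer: Rational(-226, 3) ≈ -75.333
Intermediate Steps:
Function('B')(b, v) = 2
Function('V')(f, I) = Mul(Rational(1, 2), Pow(f, -1), Add(2, I)) (Function('V')(f, I) = Mul(Add(I, 2), Pow(Add(f, f), -1)) = Mul(Add(2, I), Pow(Mul(2, f), -1)) = Mul(Add(2, I), Mul(Rational(1, 2), Pow(f, -1))) = Mul(Rational(1, 2), Pow(f, -1), Add(2, I)))
Add(Add(-40, -27), Mul(Function('V')(9, -12), 15)) = Add(Add(-40, -27), Mul(Mul(Rational(1, 2), Pow(9, -1), Add(2, -12)), 15)) = Add(-67, Mul(Mul(Rational(1, 2), Rational(1, 9), -10), 15)) = Add(-67, Mul(Rational(-5, 9), 15)) = Add(-67, Rational(-25, 3)) = Rational(-226, 3)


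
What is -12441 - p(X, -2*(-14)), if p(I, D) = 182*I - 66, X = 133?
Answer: -36581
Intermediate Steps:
p(I, D) = -66 + 182*I
-12441 - p(X, -2*(-14)) = -12441 - (-66 + 182*133) = -12441 - (-66 + 24206) = -12441 - 1*24140 = -12441 - 24140 = -36581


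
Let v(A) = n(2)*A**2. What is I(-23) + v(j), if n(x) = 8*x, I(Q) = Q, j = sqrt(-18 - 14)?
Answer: -535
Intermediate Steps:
j = 4*I*sqrt(2) (j = sqrt(-32) = 4*I*sqrt(2) ≈ 5.6569*I)
v(A) = 16*A**2 (v(A) = (8*2)*A**2 = 16*A**2)
I(-23) + v(j) = -23 + 16*(4*I*sqrt(2))**2 = -23 + 16*(-32) = -23 - 512 = -535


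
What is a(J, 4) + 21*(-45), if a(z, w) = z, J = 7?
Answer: -938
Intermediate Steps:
a(J, 4) + 21*(-45) = 7 + 21*(-45) = 7 - 945 = -938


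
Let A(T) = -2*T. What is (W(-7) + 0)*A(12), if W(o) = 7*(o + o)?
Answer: 2352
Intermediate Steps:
W(o) = 14*o (W(o) = 7*(2*o) = 14*o)
(W(-7) + 0)*A(12) = (14*(-7) + 0)*(-2*12) = (-98 + 0)*(-24) = -98*(-24) = 2352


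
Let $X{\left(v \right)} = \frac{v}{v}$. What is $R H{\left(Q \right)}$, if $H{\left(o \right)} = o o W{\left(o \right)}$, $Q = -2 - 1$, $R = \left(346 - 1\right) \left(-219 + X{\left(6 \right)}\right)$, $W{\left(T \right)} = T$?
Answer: $2030670$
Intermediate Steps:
$X{\left(v \right)} = 1$
$R = -75210$ ($R = \left(346 - 1\right) \left(-219 + 1\right) = 345 \left(-218\right) = -75210$)
$Q = -3$ ($Q = -2 - 1 = -3$)
$H{\left(o \right)} = o^{3}$ ($H{\left(o \right)} = o o o = o^{2} o = o^{3}$)
$R H{\left(Q \right)} = - 75210 \left(-3\right)^{3} = \left(-75210\right) \left(-27\right) = 2030670$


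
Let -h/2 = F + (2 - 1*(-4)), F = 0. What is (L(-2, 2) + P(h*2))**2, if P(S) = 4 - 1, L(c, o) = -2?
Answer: 1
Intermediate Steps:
h = -12 (h = -2*(0 + (2 - 1*(-4))) = -2*(0 + (2 + 4)) = -2*(0 + 6) = -2*6 = -12)
P(S) = 3
(L(-2, 2) + P(h*2))**2 = (-2 + 3)**2 = 1**2 = 1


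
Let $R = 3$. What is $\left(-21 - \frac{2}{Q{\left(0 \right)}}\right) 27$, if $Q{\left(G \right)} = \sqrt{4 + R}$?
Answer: $-567 - \frac{54 \sqrt{7}}{7} \approx -587.41$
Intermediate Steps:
$Q{\left(G \right)} = \sqrt{7}$ ($Q{\left(G \right)} = \sqrt{4 + 3} = \sqrt{7}$)
$\left(-21 - \frac{2}{Q{\left(0 \right)}}\right) 27 = \left(-21 - \frac{2}{\sqrt{7}}\right) 27 = \left(-21 - 2 \frac{\sqrt{7}}{7}\right) 27 = \left(-21 - \frac{2 \sqrt{7}}{7}\right) 27 = -567 - \frac{54 \sqrt{7}}{7}$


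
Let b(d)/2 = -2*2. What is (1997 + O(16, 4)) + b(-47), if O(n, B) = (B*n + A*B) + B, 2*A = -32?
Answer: 1993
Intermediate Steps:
A = -16 (A = (1/2)*(-32) = -16)
O(n, B) = -15*B + B*n (O(n, B) = (B*n - 16*B) + B = (-16*B + B*n) + B = -15*B + B*n)
b(d) = -8 (b(d) = 2*(-2*2) = 2*(-4) = -8)
(1997 + O(16, 4)) + b(-47) = (1997 + 4*(-15 + 16)) - 8 = (1997 + 4*1) - 8 = (1997 + 4) - 8 = 2001 - 8 = 1993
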